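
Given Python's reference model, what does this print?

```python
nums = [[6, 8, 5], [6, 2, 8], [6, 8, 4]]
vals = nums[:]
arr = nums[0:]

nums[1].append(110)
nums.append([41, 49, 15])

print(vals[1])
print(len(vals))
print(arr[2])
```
[6, 2, 8, 110]
3
[6, 8, 4]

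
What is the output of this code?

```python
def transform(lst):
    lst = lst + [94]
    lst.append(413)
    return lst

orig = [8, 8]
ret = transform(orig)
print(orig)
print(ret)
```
[8, 8]
[8, 8, 94, 413]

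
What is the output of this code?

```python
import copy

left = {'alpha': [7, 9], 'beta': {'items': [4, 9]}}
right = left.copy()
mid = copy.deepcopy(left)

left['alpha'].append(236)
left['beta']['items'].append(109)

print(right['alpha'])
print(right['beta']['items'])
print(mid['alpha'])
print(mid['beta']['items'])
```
[7, 9, 236]
[4, 9, 109]
[7, 9]
[4, 9]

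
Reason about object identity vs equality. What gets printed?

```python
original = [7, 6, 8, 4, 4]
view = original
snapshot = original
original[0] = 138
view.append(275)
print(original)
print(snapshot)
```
[138, 6, 8, 4, 4, 275]
[138, 6, 8, 4, 4, 275]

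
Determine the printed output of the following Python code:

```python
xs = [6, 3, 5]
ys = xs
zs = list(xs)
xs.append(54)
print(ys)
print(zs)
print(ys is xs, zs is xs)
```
[6, 3, 5, 54]
[6, 3, 5]
True False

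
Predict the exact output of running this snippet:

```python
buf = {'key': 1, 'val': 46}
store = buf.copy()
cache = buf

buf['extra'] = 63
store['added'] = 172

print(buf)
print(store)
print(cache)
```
{'key': 1, 'val': 46, 'extra': 63}
{'key': 1, 'val': 46, 'added': 172}
{'key': 1, 'val': 46, 'extra': 63}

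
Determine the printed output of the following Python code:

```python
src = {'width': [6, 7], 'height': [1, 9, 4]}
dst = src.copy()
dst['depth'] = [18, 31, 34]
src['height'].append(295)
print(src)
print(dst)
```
{'width': [6, 7], 'height': [1, 9, 4, 295]}
{'width': [6, 7], 'height': [1, 9, 4, 295], 'depth': [18, 31, 34]}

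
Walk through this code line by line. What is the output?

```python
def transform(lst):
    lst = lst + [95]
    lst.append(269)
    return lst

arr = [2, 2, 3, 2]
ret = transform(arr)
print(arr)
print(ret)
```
[2, 2, 3, 2]
[2, 2, 3, 2, 95, 269]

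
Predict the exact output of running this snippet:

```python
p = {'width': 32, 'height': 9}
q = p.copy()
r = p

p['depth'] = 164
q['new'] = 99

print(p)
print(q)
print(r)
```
{'width': 32, 'height': 9, 'depth': 164}
{'width': 32, 'height': 9, 'new': 99}
{'width': 32, 'height': 9, 'depth': 164}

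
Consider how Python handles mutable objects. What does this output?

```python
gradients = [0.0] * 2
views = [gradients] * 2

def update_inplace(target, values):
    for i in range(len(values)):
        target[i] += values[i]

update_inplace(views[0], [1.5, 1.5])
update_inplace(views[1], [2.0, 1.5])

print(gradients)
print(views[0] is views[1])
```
[3.5, 3.0]
True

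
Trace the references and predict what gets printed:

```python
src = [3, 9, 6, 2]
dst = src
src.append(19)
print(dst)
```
[3, 9, 6, 2, 19]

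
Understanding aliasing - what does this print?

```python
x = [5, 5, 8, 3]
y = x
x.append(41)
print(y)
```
[5, 5, 8, 3, 41]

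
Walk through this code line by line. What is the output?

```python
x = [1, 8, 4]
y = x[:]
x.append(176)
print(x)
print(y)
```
[1, 8, 4, 176]
[1, 8, 4]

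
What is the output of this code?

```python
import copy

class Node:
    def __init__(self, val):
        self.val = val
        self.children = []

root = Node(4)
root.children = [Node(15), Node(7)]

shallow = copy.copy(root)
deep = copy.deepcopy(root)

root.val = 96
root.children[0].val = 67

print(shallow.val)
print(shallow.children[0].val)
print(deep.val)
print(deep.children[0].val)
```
4
67
4
15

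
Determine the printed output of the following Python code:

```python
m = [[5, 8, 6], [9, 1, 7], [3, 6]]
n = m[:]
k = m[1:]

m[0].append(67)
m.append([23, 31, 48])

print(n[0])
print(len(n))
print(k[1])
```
[5, 8, 6, 67]
3
[3, 6]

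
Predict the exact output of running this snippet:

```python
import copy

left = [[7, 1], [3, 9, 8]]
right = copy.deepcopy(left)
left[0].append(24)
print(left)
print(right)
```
[[7, 1, 24], [3, 9, 8]]
[[7, 1], [3, 9, 8]]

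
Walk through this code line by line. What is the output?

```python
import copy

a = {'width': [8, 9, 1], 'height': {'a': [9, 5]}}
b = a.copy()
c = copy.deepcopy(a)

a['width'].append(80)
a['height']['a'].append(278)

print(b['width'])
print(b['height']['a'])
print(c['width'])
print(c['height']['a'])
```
[8, 9, 1, 80]
[9, 5, 278]
[8, 9, 1]
[9, 5]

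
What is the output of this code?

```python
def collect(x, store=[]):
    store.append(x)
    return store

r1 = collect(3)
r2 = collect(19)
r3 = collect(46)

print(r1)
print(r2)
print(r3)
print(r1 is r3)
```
[3, 19, 46]
[3, 19, 46]
[3, 19, 46]
True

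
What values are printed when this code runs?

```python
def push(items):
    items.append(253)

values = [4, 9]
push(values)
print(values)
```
[4, 9, 253]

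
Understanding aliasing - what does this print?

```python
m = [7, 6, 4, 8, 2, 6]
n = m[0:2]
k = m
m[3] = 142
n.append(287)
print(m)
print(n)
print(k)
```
[7, 6, 4, 142, 2, 6]
[7, 6, 287]
[7, 6, 4, 142, 2, 6]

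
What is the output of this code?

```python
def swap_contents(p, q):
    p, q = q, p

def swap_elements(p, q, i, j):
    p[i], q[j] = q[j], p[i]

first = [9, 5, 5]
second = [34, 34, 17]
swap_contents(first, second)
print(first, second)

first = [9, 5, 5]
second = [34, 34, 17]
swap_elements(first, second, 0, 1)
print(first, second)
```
[9, 5, 5] [34, 34, 17]
[34, 5, 5] [34, 9, 17]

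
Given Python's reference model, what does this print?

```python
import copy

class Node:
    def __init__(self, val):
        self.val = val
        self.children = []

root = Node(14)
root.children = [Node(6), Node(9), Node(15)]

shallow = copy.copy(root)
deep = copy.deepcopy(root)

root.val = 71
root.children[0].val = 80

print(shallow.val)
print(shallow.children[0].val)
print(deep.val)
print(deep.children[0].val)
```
14
80
14
6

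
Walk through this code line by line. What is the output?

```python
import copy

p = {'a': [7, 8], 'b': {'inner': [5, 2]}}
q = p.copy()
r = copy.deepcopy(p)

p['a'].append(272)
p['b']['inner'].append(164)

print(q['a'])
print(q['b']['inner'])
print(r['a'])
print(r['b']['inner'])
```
[7, 8, 272]
[5, 2, 164]
[7, 8]
[5, 2]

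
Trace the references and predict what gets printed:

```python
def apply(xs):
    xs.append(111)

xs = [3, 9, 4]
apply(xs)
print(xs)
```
[3, 9, 4, 111]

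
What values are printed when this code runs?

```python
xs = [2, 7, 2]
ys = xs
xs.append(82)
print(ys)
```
[2, 7, 2, 82]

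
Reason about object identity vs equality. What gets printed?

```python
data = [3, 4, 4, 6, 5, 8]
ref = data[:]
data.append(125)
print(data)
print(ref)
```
[3, 4, 4, 6, 5, 8, 125]
[3, 4, 4, 6, 5, 8]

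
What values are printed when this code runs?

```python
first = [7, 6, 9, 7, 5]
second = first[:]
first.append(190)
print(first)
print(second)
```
[7, 6, 9, 7, 5, 190]
[7, 6, 9, 7, 5]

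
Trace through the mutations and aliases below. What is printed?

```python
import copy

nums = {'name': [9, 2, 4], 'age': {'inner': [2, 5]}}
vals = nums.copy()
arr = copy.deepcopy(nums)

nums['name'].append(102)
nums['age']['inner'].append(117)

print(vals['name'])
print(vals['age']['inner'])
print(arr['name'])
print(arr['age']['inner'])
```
[9, 2, 4, 102]
[2, 5, 117]
[9, 2, 4]
[2, 5]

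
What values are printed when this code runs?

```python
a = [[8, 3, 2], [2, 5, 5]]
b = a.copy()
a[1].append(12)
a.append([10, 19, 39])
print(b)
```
[[8, 3, 2], [2, 5, 5, 12]]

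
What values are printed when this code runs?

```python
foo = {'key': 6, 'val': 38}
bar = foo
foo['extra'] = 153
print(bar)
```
{'key': 6, 'val': 38, 'extra': 153}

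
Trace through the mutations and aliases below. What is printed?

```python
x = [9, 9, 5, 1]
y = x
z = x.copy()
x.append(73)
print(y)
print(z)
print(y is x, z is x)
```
[9, 9, 5, 1, 73]
[9, 9, 5, 1]
True False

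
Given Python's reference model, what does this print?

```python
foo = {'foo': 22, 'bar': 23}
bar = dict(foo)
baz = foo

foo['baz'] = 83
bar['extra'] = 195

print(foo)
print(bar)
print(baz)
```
{'foo': 22, 'bar': 23, 'baz': 83}
{'foo': 22, 'bar': 23, 'extra': 195}
{'foo': 22, 'bar': 23, 'baz': 83}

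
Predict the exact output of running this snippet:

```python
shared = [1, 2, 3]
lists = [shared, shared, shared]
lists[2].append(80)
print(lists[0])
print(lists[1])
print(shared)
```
[1, 2, 3, 80]
[1, 2, 3, 80]
[1, 2, 3, 80]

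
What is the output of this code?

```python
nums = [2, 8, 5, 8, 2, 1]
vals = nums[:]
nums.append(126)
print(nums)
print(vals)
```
[2, 8, 5, 8, 2, 1, 126]
[2, 8, 5, 8, 2, 1]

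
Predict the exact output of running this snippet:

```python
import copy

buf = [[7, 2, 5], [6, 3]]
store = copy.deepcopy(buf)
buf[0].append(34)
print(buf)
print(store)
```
[[7, 2, 5, 34], [6, 3]]
[[7, 2, 5], [6, 3]]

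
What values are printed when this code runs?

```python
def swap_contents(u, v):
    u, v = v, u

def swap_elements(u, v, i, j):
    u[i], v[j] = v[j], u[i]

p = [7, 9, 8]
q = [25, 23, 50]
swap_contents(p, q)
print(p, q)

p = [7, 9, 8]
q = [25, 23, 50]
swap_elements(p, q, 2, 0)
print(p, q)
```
[7, 9, 8] [25, 23, 50]
[7, 9, 25] [8, 23, 50]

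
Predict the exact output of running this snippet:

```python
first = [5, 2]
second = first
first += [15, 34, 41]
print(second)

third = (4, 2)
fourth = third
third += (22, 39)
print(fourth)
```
[5, 2, 15, 34, 41]
(4, 2)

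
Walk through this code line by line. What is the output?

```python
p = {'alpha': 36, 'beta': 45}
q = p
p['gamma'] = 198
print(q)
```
{'alpha': 36, 'beta': 45, 'gamma': 198}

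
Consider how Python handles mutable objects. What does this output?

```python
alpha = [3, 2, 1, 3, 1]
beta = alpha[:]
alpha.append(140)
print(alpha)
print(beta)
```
[3, 2, 1, 3, 1, 140]
[3, 2, 1, 3, 1]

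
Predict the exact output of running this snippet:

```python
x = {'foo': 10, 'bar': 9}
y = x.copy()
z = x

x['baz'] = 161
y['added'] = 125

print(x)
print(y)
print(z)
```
{'foo': 10, 'bar': 9, 'baz': 161}
{'foo': 10, 'bar': 9, 'added': 125}
{'foo': 10, 'bar': 9, 'baz': 161}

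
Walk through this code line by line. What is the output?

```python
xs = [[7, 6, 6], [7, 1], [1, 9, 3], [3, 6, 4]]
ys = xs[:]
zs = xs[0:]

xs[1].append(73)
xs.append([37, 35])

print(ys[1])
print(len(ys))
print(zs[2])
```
[7, 1, 73]
4
[1, 9, 3]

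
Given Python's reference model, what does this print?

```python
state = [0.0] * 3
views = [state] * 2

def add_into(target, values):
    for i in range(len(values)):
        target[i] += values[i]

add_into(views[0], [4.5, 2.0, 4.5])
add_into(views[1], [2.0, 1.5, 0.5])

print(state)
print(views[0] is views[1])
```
[6.5, 3.5, 5.0]
True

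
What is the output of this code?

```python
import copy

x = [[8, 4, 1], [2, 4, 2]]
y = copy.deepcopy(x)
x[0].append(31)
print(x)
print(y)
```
[[8, 4, 1, 31], [2, 4, 2]]
[[8, 4, 1], [2, 4, 2]]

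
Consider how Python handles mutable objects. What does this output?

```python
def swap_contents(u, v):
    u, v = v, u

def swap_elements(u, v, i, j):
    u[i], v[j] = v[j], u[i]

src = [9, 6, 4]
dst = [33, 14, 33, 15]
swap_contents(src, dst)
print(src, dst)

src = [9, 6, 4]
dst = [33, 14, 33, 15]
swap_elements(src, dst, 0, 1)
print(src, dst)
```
[9, 6, 4] [33, 14, 33, 15]
[14, 6, 4] [33, 9, 33, 15]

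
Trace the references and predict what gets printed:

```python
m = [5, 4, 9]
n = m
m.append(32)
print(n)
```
[5, 4, 9, 32]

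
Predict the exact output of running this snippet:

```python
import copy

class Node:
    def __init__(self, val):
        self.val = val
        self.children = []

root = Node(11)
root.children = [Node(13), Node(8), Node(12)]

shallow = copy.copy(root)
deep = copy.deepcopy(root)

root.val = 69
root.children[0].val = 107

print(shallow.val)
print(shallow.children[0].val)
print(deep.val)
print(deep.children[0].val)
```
11
107
11
13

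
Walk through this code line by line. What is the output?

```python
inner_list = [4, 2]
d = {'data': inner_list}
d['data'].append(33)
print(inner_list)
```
[4, 2, 33]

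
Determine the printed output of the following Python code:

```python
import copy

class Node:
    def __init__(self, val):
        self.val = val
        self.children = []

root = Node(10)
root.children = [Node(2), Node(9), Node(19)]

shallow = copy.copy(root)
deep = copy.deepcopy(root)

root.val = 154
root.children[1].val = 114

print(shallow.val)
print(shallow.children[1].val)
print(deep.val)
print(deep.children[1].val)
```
10
114
10
9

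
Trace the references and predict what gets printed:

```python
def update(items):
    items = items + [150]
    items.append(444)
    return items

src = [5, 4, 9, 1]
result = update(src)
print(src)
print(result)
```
[5, 4, 9, 1]
[5, 4, 9, 1, 150, 444]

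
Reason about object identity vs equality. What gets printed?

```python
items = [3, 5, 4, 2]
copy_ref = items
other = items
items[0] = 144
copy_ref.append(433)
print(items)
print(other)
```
[144, 5, 4, 2, 433]
[144, 5, 4, 2, 433]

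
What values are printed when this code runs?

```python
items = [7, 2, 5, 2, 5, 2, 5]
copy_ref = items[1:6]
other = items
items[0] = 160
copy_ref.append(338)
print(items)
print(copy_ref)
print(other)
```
[160, 2, 5, 2, 5, 2, 5]
[2, 5, 2, 5, 2, 338]
[160, 2, 5, 2, 5, 2, 5]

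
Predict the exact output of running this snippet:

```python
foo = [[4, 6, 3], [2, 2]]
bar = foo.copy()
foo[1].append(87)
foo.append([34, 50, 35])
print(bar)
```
[[4, 6, 3], [2, 2, 87]]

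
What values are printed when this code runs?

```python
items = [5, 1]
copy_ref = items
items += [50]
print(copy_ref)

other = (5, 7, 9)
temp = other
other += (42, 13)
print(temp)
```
[5, 1, 50]
(5, 7, 9)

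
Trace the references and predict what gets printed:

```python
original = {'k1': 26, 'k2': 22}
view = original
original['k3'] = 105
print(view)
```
{'k1': 26, 'k2': 22, 'k3': 105}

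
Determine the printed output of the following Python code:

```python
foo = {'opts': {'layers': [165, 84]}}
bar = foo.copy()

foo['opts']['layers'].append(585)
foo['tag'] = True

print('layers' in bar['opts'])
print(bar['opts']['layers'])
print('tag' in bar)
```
True
[165, 84, 585]
False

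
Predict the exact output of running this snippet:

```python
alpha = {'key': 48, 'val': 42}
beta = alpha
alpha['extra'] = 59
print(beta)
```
{'key': 48, 'val': 42, 'extra': 59}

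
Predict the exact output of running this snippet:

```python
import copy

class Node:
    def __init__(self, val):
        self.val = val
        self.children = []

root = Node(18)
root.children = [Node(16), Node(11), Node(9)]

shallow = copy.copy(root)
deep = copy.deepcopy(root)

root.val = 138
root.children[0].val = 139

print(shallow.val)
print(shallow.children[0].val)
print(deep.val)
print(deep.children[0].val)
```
18
139
18
16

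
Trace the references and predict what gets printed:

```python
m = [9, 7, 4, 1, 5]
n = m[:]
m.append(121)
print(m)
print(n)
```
[9, 7, 4, 1, 5, 121]
[9, 7, 4, 1, 5]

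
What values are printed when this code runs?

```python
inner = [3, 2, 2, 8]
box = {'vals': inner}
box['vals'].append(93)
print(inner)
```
[3, 2, 2, 8, 93]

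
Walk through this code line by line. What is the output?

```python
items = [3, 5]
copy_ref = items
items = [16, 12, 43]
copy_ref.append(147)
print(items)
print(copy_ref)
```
[16, 12, 43]
[3, 5, 147]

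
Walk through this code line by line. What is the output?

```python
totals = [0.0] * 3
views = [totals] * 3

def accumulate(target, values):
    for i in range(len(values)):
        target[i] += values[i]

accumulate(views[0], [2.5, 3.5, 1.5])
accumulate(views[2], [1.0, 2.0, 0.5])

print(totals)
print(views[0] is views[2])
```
[3.5, 5.5, 2.0]
True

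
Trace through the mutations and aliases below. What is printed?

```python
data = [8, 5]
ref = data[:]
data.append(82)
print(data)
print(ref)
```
[8, 5, 82]
[8, 5]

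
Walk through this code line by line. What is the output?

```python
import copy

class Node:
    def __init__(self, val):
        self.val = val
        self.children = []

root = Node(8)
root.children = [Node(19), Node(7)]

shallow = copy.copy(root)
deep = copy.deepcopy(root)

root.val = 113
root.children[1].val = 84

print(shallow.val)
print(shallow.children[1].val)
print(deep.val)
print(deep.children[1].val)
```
8
84
8
7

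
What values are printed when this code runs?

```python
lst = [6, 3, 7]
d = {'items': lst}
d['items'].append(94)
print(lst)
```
[6, 3, 7, 94]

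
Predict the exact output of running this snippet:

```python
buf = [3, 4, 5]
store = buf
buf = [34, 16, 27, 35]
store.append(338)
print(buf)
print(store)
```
[34, 16, 27, 35]
[3, 4, 5, 338]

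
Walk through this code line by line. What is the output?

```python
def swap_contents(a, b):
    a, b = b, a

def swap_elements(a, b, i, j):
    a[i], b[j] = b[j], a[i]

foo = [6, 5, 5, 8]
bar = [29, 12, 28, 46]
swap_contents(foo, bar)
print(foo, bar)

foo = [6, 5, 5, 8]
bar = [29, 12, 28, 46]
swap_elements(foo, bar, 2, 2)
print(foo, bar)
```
[6, 5, 5, 8] [29, 12, 28, 46]
[6, 5, 28, 8] [29, 12, 5, 46]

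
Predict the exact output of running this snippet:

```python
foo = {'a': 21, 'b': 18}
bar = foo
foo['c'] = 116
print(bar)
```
{'a': 21, 'b': 18, 'c': 116}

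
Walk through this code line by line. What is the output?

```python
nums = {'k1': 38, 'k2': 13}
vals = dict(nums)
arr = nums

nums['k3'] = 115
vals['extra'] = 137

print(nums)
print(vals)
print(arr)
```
{'k1': 38, 'k2': 13, 'k3': 115}
{'k1': 38, 'k2': 13, 'extra': 137}
{'k1': 38, 'k2': 13, 'k3': 115}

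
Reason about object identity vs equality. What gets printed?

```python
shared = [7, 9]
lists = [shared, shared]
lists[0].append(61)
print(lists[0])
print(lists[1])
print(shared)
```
[7, 9, 61]
[7, 9, 61]
[7, 9, 61]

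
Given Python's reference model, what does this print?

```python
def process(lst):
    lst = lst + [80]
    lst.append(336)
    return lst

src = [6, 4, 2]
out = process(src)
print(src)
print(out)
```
[6, 4, 2]
[6, 4, 2, 80, 336]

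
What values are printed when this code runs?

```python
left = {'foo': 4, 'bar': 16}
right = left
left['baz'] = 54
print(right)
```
{'foo': 4, 'bar': 16, 'baz': 54}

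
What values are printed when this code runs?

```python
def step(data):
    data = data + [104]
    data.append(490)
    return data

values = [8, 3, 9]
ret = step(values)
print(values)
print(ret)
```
[8, 3, 9]
[8, 3, 9, 104, 490]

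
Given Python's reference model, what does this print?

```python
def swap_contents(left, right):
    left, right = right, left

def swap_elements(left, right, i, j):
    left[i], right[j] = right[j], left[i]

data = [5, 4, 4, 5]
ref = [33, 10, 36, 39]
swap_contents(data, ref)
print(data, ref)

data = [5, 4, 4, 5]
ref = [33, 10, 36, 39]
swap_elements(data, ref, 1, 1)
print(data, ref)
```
[5, 4, 4, 5] [33, 10, 36, 39]
[5, 10, 4, 5] [33, 4, 36, 39]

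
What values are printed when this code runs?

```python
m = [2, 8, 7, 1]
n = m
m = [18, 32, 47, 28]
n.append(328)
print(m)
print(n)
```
[18, 32, 47, 28]
[2, 8, 7, 1, 328]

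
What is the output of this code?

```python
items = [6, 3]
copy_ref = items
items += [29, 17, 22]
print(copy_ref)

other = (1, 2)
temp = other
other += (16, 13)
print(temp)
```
[6, 3, 29, 17, 22]
(1, 2)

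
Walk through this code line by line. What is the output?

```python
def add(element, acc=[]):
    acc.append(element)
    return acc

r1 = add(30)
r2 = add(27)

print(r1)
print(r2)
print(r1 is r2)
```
[30, 27]
[30, 27]
True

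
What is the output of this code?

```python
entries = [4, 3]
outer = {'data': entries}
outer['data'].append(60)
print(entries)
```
[4, 3, 60]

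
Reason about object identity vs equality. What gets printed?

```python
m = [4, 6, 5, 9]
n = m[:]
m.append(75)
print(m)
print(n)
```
[4, 6, 5, 9, 75]
[4, 6, 5, 9]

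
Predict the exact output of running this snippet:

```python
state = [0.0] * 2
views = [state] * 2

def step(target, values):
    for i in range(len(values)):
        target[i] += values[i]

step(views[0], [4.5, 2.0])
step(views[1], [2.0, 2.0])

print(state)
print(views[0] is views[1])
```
[6.5, 4.0]
True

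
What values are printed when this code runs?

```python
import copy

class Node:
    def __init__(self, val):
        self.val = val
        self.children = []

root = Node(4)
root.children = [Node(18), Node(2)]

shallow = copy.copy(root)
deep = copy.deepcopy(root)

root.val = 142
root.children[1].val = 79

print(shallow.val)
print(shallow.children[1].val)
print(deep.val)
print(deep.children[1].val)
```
4
79
4
2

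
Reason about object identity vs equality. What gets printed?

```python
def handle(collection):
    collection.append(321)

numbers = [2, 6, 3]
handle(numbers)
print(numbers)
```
[2, 6, 3, 321]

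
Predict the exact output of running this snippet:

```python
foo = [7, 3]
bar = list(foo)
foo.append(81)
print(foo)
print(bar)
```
[7, 3, 81]
[7, 3]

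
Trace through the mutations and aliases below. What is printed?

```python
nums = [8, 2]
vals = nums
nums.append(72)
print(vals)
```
[8, 2, 72]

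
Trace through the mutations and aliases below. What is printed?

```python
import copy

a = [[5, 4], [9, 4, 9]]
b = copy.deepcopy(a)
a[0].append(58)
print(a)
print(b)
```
[[5, 4, 58], [9, 4, 9]]
[[5, 4], [9, 4, 9]]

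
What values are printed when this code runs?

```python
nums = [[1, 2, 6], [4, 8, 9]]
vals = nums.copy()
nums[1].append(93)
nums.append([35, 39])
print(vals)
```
[[1, 2, 6], [4, 8, 9, 93]]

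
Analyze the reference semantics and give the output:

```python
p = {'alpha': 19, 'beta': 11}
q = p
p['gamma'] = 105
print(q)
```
{'alpha': 19, 'beta': 11, 'gamma': 105}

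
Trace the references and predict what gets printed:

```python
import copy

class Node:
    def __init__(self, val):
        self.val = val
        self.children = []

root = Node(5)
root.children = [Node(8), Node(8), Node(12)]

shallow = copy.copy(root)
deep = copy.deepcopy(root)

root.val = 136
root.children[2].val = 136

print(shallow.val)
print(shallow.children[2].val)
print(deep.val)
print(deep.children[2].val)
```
5
136
5
12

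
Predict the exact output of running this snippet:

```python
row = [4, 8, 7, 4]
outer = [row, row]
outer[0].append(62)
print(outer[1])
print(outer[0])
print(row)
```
[4, 8, 7, 4, 62]
[4, 8, 7, 4, 62]
[4, 8, 7, 4, 62]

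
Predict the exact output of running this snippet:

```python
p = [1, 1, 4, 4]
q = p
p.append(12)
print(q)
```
[1, 1, 4, 4, 12]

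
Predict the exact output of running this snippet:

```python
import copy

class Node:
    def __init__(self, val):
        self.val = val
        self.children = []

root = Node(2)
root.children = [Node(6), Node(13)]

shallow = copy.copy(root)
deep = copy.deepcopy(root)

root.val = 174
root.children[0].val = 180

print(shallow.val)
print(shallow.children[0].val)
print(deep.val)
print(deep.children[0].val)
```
2
180
2
6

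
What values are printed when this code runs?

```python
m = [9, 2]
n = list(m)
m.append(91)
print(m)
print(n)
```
[9, 2, 91]
[9, 2]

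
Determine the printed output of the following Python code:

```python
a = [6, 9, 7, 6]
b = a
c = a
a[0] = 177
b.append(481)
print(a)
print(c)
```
[177, 9, 7, 6, 481]
[177, 9, 7, 6, 481]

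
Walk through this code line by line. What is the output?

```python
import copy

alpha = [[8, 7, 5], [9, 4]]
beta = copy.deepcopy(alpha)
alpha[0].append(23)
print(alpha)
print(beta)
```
[[8, 7, 5, 23], [9, 4]]
[[8, 7, 5], [9, 4]]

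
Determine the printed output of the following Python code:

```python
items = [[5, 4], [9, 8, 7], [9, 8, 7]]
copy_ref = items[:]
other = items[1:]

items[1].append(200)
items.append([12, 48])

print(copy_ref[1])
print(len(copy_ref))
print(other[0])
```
[9, 8, 7, 200]
3
[9, 8, 7, 200]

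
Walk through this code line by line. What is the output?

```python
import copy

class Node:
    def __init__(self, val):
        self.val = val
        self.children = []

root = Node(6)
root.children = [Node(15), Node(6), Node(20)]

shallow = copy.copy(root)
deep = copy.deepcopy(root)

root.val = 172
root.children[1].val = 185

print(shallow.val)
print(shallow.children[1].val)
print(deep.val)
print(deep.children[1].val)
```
6
185
6
6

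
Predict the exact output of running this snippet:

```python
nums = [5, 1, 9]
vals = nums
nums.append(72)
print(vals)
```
[5, 1, 9, 72]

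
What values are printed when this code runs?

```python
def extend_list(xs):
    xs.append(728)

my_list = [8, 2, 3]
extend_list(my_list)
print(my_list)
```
[8, 2, 3, 728]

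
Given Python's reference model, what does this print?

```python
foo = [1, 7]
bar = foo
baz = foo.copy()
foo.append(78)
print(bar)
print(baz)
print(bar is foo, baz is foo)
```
[1, 7, 78]
[1, 7]
True False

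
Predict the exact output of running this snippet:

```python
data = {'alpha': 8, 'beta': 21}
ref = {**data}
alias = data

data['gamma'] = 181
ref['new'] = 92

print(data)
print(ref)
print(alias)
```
{'alpha': 8, 'beta': 21, 'gamma': 181}
{'alpha': 8, 'beta': 21, 'new': 92}
{'alpha': 8, 'beta': 21, 'gamma': 181}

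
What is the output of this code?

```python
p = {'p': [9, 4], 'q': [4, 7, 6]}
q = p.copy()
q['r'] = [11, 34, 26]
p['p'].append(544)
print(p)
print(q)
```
{'p': [9, 4, 544], 'q': [4, 7, 6]}
{'p': [9, 4, 544], 'q': [4, 7, 6], 'r': [11, 34, 26]}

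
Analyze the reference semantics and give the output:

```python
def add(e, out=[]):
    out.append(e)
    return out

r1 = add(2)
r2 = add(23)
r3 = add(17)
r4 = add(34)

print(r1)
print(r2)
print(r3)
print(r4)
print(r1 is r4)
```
[2, 23, 17, 34]
[2, 23, 17, 34]
[2, 23, 17, 34]
[2, 23, 17, 34]
True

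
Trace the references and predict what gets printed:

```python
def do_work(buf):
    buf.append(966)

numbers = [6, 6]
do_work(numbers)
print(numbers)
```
[6, 6, 966]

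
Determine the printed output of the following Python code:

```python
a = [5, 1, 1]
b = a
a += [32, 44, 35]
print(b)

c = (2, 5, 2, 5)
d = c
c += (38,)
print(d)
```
[5, 1, 1, 32, 44, 35]
(2, 5, 2, 5)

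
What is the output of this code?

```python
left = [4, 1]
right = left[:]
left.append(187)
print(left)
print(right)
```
[4, 1, 187]
[4, 1]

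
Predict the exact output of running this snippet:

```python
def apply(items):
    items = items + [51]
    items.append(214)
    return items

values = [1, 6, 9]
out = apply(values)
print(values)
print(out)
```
[1, 6, 9]
[1, 6, 9, 51, 214]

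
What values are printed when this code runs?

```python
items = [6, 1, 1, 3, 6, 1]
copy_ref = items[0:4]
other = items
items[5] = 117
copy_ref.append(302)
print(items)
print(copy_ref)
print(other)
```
[6, 1, 1, 3, 6, 117]
[6, 1, 1, 3, 302]
[6, 1, 1, 3, 6, 117]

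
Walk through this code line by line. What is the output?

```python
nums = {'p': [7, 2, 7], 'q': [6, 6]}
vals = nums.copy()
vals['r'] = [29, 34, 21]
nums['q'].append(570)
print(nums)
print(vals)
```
{'p': [7, 2, 7], 'q': [6, 6, 570]}
{'p': [7, 2, 7], 'q': [6, 6, 570], 'r': [29, 34, 21]}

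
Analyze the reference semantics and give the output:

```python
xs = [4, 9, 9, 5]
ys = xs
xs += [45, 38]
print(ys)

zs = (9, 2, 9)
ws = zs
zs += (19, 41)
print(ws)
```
[4, 9, 9, 5, 45, 38]
(9, 2, 9)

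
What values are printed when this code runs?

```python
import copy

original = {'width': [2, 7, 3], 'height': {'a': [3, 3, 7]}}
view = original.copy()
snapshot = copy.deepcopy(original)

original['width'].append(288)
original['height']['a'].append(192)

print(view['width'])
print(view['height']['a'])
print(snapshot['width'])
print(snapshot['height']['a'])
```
[2, 7, 3, 288]
[3, 3, 7, 192]
[2, 7, 3]
[3, 3, 7]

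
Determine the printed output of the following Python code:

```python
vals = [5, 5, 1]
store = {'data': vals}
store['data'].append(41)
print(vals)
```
[5, 5, 1, 41]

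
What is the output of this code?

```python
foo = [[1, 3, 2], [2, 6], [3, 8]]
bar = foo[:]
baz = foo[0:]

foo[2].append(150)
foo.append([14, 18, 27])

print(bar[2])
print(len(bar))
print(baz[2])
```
[3, 8, 150]
3
[3, 8, 150]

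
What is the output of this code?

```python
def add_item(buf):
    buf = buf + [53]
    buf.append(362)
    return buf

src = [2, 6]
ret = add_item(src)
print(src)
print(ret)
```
[2, 6]
[2, 6, 53, 362]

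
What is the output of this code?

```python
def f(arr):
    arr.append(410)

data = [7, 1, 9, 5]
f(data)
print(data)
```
[7, 1, 9, 5, 410]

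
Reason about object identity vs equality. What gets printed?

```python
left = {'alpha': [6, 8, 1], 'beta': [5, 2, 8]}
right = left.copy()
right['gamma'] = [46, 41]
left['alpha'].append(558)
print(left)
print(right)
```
{'alpha': [6, 8, 1, 558], 'beta': [5, 2, 8]}
{'alpha': [6, 8, 1, 558], 'beta': [5, 2, 8], 'gamma': [46, 41]}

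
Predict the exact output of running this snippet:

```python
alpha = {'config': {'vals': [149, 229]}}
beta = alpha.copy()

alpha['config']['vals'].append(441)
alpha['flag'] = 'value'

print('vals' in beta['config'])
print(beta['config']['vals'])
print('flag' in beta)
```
True
[149, 229, 441]
False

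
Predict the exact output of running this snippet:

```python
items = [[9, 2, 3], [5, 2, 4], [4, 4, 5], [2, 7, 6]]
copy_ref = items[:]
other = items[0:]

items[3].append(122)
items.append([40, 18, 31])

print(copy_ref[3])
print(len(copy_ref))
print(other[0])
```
[2, 7, 6, 122]
4
[9, 2, 3]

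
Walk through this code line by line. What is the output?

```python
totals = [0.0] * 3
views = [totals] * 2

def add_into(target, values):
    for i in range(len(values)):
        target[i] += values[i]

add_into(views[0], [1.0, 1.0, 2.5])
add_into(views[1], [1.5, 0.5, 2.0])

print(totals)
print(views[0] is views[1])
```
[2.5, 1.5, 4.5]
True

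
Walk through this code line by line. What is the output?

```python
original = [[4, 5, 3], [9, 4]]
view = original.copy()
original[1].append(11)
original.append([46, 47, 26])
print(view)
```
[[4, 5, 3], [9, 4, 11]]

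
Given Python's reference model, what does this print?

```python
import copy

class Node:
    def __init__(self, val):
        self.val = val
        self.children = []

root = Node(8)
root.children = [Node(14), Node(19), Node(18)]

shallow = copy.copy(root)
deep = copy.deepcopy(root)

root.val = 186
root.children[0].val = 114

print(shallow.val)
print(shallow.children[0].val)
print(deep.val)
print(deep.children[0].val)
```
8
114
8
14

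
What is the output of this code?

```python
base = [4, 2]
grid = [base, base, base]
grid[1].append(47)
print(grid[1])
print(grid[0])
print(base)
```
[4, 2, 47]
[4, 2, 47]
[4, 2, 47]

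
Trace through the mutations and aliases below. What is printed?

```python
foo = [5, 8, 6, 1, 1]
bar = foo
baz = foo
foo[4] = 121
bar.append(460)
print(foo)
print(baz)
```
[5, 8, 6, 1, 121, 460]
[5, 8, 6, 1, 121, 460]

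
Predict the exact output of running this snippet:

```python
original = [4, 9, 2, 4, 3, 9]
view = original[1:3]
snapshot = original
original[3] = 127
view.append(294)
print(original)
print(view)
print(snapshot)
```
[4, 9, 2, 127, 3, 9]
[9, 2, 294]
[4, 9, 2, 127, 3, 9]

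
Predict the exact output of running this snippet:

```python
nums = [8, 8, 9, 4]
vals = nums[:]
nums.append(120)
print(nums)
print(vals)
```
[8, 8, 9, 4, 120]
[8, 8, 9, 4]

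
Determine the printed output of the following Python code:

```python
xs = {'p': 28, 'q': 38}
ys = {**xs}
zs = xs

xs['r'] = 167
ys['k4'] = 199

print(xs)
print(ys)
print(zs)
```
{'p': 28, 'q': 38, 'r': 167}
{'p': 28, 'q': 38, 'k4': 199}
{'p': 28, 'q': 38, 'r': 167}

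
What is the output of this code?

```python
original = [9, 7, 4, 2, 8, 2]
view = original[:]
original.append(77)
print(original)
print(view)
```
[9, 7, 4, 2, 8, 2, 77]
[9, 7, 4, 2, 8, 2]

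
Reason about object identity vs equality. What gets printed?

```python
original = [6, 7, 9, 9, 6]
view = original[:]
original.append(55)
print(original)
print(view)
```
[6, 7, 9, 9, 6, 55]
[6, 7, 9, 9, 6]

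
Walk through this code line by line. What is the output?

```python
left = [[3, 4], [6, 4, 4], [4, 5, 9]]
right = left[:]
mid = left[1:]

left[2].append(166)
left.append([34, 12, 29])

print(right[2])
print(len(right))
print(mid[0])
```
[4, 5, 9, 166]
3
[6, 4, 4]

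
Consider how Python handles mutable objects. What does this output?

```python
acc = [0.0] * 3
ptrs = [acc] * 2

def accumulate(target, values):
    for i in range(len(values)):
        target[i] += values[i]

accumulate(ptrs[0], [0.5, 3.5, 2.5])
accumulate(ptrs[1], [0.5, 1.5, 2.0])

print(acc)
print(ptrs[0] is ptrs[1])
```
[1.0, 5.0, 4.5]
True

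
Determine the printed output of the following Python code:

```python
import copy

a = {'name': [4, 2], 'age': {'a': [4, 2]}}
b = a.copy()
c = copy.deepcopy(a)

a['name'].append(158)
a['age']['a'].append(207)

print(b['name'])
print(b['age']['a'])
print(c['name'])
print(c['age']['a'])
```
[4, 2, 158]
[4, 2, 207]
[4, 2]
[4, 2]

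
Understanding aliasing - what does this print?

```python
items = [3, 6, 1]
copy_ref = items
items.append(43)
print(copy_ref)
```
[3, 6, 1, 43]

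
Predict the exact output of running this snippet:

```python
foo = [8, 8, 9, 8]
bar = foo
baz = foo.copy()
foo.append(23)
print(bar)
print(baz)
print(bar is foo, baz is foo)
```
[8, 8, 9, 8, 23]
[8, 8, 9, 8]
True False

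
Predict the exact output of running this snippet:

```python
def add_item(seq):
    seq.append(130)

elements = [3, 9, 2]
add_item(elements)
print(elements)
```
[3, 9, 2, 130]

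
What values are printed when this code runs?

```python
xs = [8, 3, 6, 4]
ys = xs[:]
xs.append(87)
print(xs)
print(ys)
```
[8, 3, 6, 4, 87]
[8, 3, 6, 4]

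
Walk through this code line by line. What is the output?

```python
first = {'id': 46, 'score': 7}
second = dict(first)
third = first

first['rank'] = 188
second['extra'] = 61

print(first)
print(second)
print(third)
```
{'id': 46, 'score': 7, 'rank': 188}
{'id': 46, 'score': 7, 'extra': 61}
{'id': 46, 'score': 7, 'rank': 188}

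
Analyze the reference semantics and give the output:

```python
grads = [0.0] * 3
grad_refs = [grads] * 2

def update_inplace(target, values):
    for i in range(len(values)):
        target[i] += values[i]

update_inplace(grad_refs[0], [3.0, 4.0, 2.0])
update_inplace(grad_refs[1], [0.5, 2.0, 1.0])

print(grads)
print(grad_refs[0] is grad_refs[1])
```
[3.5, 6.0, 3.0]
True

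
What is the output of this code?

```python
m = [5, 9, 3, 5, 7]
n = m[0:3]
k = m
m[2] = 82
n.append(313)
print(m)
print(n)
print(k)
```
[5, 9, 82, 5, 7]
[5, 9, 3, 313]
[5, 9, 82, 5, 7]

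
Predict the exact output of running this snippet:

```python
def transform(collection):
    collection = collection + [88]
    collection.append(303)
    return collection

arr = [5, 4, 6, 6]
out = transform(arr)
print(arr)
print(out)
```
[5, 4, 6, 6]
[5, 4, 6, 6, 88, 303]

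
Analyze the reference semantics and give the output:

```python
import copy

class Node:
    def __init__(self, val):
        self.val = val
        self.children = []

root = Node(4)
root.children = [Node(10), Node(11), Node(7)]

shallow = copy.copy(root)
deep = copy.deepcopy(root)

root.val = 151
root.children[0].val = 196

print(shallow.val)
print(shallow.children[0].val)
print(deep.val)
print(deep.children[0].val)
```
4
196
4
10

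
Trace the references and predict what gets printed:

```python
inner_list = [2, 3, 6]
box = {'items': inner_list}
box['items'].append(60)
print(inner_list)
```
[2, 3, 6, 60]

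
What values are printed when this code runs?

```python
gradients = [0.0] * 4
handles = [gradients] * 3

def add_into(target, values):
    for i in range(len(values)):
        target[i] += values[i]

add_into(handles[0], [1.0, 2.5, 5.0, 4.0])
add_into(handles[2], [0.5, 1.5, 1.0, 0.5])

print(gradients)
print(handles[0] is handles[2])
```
[1.5, 4.0, 6.0, 4.5]
True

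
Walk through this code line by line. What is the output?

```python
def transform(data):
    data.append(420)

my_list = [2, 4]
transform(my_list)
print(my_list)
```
[2, 4, 420]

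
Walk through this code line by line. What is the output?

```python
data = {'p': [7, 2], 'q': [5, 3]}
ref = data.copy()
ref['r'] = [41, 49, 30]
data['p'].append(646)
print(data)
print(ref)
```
{'p': [7, 2, 646], 'q': [5, 3]}
{'p': [7, 2, 646], 'q': [5, 3], 'r': [41, 49, 30]}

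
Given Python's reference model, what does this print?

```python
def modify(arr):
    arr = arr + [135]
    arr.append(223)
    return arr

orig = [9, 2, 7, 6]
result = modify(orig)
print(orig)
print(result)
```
[9, 2, 7, 6]
[9, 2, 7, 6, 135, 223]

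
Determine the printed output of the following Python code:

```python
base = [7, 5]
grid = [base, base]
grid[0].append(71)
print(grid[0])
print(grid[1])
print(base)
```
[7, 5, 71]
[7, 5, 71]
[7, 5, 71]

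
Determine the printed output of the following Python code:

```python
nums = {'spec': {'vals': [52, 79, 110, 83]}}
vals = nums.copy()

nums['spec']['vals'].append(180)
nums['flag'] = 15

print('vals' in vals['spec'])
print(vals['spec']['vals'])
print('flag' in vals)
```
True
[52, 79, 110, 83, 180]
False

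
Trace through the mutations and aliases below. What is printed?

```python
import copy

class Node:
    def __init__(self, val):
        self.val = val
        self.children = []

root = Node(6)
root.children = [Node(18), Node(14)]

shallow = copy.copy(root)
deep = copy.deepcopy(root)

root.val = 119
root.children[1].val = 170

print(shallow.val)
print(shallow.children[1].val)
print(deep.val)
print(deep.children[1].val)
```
6
170
6
14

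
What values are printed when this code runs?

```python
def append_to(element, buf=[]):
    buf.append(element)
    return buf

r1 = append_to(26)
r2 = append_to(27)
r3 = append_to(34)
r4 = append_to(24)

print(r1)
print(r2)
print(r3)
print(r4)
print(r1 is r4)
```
[26, 27, 34, 24]
[26, 27, 34, 24]
[26, 27, 34, 24]
[26, 27, 34, 24]
True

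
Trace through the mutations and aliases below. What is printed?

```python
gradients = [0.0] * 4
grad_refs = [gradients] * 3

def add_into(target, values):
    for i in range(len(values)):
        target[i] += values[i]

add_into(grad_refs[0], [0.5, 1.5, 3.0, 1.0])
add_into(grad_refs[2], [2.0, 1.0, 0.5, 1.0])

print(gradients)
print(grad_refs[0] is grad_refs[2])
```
[2.5, 2.5, 3.5, 2.0]
True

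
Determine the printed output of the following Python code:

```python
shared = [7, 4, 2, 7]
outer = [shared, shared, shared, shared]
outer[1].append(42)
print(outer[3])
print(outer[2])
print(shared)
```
[7, 4, 2, 7, 42]
[7, 4, 2, 7, 42]
[7, 4, 2, 7, 42]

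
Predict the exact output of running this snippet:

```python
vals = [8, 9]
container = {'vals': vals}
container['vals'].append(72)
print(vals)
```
[8, 9, 72]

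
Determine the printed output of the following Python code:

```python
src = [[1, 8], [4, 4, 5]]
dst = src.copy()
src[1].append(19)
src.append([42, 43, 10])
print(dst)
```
[[1, 8], [4, 4, 5, 19]]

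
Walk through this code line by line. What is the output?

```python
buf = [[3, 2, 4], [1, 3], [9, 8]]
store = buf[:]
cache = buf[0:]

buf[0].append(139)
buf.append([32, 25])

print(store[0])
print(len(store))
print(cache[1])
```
[3, 2, 4, 139]
3
[1, 3]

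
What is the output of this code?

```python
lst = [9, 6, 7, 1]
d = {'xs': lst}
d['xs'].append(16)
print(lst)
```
[9, 6, 7, 1, 16]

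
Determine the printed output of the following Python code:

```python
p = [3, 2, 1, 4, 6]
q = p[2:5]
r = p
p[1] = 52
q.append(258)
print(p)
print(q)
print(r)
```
[3, 52, 1, 4, 6]
[1, 4, 6, 258]
[3, 52, 1, 4, 6]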